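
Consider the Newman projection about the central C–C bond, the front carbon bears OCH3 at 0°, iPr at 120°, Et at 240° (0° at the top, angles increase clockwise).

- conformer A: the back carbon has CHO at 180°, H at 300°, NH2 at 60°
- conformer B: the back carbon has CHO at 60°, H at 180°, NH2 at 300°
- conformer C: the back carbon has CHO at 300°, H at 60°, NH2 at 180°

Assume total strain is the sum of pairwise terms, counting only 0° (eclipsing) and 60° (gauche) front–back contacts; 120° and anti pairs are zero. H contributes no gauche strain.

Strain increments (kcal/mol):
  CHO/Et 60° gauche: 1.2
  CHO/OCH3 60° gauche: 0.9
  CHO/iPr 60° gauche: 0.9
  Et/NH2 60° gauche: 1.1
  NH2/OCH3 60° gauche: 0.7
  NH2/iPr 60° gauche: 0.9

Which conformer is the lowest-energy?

B

A (staggered): OCH3–NH2 gauche, iPr–CHO gauche, iPr–NH2 gauche, Et–CHO gauche; 0.7 + 0.9 + 0.9 + 1.2 = 3.7 kcal/mol.
B (staggered): OCH3–CHO gauche, OCH3–NH2 gauche, iPr–CHO gauche, Et–NH2 gauche; 0.9 + 0.7 + 0.9 + 1.1 = 3.6 kcal/mol.
C (staggered): OCH3–CHO gauche, iPr–NH2 gauche, Et–CHO gauche, Et–NH2 gauche; 0.9 + 0.9 + 1.2 + 1.1 = 4.1 kcal/mol.
B has the lowest total (3.6 kcal/mol).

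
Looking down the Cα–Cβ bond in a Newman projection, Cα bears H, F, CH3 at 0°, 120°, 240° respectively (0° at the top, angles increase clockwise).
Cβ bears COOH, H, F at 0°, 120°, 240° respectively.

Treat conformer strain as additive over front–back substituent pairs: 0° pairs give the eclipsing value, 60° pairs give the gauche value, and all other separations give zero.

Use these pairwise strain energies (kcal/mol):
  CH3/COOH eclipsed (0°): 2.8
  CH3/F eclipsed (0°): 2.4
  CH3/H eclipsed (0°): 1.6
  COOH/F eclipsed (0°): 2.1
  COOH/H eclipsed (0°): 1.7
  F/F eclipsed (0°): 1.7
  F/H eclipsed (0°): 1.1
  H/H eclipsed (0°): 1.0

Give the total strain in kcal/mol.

This conformer (eclipsed): H(0°)/COOH(0°) eclipsed 1.7; F(120°)/H(120°) eclipsed 1.1; CH3(240°)/F(240°) eclipsed 2.4 → 5.2 kcal/mol.

5.2 kcal/mol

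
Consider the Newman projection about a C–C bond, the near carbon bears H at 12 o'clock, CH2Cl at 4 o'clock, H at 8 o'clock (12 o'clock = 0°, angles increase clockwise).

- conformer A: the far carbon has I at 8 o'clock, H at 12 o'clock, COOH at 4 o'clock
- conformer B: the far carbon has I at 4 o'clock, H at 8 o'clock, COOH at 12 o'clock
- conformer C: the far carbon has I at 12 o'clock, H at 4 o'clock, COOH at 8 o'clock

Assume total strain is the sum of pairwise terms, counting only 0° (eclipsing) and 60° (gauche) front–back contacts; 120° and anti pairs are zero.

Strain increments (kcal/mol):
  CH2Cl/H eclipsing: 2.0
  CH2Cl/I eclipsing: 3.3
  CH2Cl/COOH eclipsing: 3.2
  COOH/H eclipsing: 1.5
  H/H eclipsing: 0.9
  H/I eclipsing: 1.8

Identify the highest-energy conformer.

A is eclipsed. H at 0° is eclipsed with H at 0° (0.9); CH2Cl at 120° is eclipsed with COOH at 120° (3.2); H at 240° is eclipsed with I at 240° (1.8). Total 5.9 kcal/mol.
B is eclipsed. H at 0° is eclipsed with COOH at 0° (1.5); CH2Cl at 120° is eclipsed with I at 120° (3.3); H at 240° is eclipsed with H at 240° (0.9). Total 5.7 kcal/mol.
C is eclipsed. H at 0° is eclipsed with I at 0° (1.8); CH2Cl at 120° is eclipsed with H at 120° (2.0); H at 240° is eclipsed with COOH at 240° (1.5). Total 5.3 kcal/mol.
A has the highest total (5.9 kcal/mol).

A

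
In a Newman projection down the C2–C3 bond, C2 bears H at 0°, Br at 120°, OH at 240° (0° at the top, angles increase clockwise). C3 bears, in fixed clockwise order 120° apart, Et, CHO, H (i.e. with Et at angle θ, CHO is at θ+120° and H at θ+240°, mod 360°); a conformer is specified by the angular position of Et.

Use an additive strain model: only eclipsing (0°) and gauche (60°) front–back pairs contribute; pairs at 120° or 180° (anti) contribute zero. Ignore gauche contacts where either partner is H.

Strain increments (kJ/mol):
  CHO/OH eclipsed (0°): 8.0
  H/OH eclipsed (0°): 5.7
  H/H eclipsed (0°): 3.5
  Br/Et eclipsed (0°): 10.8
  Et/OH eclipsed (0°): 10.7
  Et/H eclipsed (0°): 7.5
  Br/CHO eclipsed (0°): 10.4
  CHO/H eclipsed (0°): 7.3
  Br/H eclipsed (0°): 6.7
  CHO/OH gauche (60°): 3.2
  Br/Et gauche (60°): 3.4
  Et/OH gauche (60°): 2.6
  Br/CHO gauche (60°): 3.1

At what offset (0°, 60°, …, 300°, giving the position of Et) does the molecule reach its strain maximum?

240°

Et at 0° (eclipsed): H–Et eclipsed, Br–CHO eclipsed, OH–H eclipsed; 7.5 + 10.4 + 5.7 = 23.6 kJ/mol.
Et at 60° (staggered): Br–Et gauche, Br–CHO gauche, OH–CHO gauche; 3.4 + 3.1 + 3.2 = 9.7 kJ/mol.
Et at 120° (eclipsed): H–H eclipsed, Br–Et eclipsed, OH–CHO eclipsed; 3.5 + 10.8 + 8.0 = 22.3 kJ/mol.
Et at 180° (staggered): Br–Et gauche, OH–Et gauche, OH–CHO gauche; 3.4 + 2.6 + 3.2 = 9.2 kJ/mol.
Et at 240° (eclipsed): H–CHO eclipsed, Br–H eclipsed, OH–Et eclipsed; 7.3 + 6.7 + 10.7 = 24.7 kJ/mol.
Et at 300° (staggered): Br–CHO gauche, OH–Et gauche; 3.1 + 2.6 = 5.7 kJ/mol.
The maximum (24.7 kJ/mol) occurs with Et at 240°.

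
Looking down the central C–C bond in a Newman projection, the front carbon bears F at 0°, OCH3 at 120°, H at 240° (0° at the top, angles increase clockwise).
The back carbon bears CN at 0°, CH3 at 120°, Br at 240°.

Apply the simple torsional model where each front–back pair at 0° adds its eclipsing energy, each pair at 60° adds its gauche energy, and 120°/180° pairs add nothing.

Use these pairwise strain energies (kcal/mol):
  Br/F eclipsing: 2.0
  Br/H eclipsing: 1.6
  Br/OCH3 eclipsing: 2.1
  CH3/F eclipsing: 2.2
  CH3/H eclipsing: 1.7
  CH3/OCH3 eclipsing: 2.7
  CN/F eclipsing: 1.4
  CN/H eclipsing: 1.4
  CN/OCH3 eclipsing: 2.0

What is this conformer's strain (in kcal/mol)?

This conformer (eclipsed): F(0°)/CN(0°) eclipsed 1.4; OCH3(120°)/CH3(120°) eclipsed 2.7; H(240°)/Br(240°) eclipsed 1.6 → 5.7 kcal/mol.

5.7 kcal/mol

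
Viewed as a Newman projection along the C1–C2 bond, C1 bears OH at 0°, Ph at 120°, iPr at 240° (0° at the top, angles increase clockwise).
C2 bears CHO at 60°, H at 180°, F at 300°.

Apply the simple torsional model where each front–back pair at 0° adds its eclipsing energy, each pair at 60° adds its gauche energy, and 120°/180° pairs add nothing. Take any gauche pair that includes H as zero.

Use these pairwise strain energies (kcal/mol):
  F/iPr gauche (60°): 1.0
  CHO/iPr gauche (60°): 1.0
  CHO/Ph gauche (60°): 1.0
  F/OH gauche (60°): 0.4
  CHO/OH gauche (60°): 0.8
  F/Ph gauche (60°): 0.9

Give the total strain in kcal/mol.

This conformer (staggered): OH–CHO gauche, OH–F gauche, Ph–CHO gauche, iPr–F gauche; 0.8 + 0.4 + 1.0 + 1.0 = 3.2 kcal/mol.

3.2 kcal/mol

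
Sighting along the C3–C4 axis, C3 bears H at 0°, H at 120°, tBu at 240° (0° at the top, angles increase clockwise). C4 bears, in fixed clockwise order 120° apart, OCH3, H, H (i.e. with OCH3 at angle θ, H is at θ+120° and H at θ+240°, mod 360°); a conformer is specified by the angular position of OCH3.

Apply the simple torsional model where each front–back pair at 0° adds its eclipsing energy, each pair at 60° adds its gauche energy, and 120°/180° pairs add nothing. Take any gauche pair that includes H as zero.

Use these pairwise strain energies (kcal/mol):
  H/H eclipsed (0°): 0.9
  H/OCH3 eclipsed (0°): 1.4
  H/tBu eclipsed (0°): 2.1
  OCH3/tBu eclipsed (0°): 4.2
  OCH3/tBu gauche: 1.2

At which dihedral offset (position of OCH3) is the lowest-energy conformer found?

60°

OCH3 at 0° (eclipsed): H(0°)/OCH3(0°) eclipsed 1.4; H(120°)/H(120°) eclipsed 0.9; tBu(240°)/H(240°) eclipsed 2.1 → 4.4 kcal/mol.
OCH3 at 60° (staggered): no non-H gauche contacts → 0.0 kcal/mol.
OCH3 at 120° (eclipsed): H(0°)/H(0°) eclipsed 0.9; H(120°)/OCH3(120°) eclipsed 1.4; tBu(240°)/H(240°) eclipsed 2.1 → 4.4 kcal/mol.
OCH3 at 180° (staggered): tBu(240°)/OCH3(180°) gauche 1.2 → 1.2 kcal/mol.
OCH3 at 240° (eclipsed): H(0°)/H(0°) eclipsed 0.9; H(120°)/H(120°) eclipsed 0.9; tBu(240°)/OCH3(240°) eclipsed 4.2 → 6.0 kcal/mol.
OCH3 at 300° (staggered): tBu(240°)/OCH3(300°) gauche 1.2 → 1.2 kcal/mol.
The minimum (0.0 kcal/mol) occurs with OCH3 at 60°.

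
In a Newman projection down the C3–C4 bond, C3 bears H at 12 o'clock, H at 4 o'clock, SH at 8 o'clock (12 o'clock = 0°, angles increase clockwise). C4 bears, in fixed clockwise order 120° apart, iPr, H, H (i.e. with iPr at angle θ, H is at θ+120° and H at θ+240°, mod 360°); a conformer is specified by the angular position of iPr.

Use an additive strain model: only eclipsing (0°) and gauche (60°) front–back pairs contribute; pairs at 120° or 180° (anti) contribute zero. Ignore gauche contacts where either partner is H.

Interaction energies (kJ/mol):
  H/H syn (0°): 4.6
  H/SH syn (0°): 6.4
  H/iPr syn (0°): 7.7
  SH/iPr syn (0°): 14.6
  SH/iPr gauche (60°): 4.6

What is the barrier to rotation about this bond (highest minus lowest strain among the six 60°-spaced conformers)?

iPr at 0° (eclipsed): H(0°)/iPr(0°) eclipsed 7.7; H(120°)/H(120°) eclipsed 4.6; SH(240°)/H(240°) eclipsed 6.4 → 18.7 kJ/mol.
iPr at 60° (staggered): no non-H gauche contacts → 0.0 kJ/mol.
iPr at 120° (eclipsed): H(0°)/H(0°) eclipsed 4.6; H(120°)/iPr(120°) eclipsed 7.7; SH(240°)/H(240°) eclipsed 6.4 → 18.7 kJ/mol.
iPr at 180° (staggered): SH(240°)/iPr(180°) gauche 4.6 → 4.6 kJ/mol.
iPr at 240° (eclipsed): H(0°)/H(0°) eclipsed 4.6; H(120°)/H(120°) eclipsed 4.6; SH(240°)/iPr(240°) eclipsed 14.6 → 23.8 kJ/mol.
iPr at 300° (staggered): SH(240°)/iPr(300°) gauche 4.6 → 4.6 kJ/mol.
Max at 240° (23.8 kJ/mol), min at 60° (0.0 kJ/mol); barrier = 23.8 kJ/mol.

23.8 kJ/mol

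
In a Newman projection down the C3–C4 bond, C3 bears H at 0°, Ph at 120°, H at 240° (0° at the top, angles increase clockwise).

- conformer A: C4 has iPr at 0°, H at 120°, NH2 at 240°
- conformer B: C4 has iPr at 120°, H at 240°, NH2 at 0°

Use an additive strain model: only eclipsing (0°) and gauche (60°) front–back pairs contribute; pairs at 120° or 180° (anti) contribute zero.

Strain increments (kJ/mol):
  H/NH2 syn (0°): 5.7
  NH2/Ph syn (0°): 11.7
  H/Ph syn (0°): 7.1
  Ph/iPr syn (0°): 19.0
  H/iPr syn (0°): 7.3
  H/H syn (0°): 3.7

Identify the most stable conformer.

A

A (eclipsed): H–iPr eclipsed, Ph–H eclipsed, H–NH2 eclipsed; 7.3 + 7.1 + 5.7 = 20.1 kJ/mol.
B (eclipsed): H–NH2 eclipsed, Ph–iPr eclipsed, H–H eclipsed; 5.7 + 19.0 + 3.7 = 28.4 kJ/mol.
A has the lowest total (20.1 kJ/mol).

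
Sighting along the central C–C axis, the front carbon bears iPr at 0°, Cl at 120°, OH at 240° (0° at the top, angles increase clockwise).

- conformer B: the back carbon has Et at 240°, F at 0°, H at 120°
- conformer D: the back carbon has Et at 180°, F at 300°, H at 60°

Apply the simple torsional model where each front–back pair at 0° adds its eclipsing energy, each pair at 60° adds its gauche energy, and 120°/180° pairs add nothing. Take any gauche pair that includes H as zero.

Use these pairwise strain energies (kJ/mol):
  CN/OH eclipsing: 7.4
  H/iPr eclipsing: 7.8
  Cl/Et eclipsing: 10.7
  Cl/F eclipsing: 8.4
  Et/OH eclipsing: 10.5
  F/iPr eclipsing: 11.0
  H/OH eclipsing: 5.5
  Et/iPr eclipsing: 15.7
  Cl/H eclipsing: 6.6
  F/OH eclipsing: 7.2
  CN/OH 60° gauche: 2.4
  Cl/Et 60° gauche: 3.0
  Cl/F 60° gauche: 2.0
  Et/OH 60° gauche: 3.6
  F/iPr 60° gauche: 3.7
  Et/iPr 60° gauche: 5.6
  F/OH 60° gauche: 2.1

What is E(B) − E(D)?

B (eclipsed): iPr(0°)/F(0°) eclipsed 11.0; Cl(120°)/H(120°) eclipsed 6.6; OH(240°)/Et(240°) eclipsed 10.5 → 28.1 kJ/mol.
D (staggered): iPr(0°)/F(300°) gauche 3.7; Cl(120°)/Et(180°) gauche 3.0; OH(240°)/Et(180°) gauche 3.6; OH(240°)/F(300°) gauche 2.1 → 12.4 kJ/mol.
E(B) − E(D) = 28.1 − 12.4 = +15.7 kJ/mol.

+15.7 kJ/mol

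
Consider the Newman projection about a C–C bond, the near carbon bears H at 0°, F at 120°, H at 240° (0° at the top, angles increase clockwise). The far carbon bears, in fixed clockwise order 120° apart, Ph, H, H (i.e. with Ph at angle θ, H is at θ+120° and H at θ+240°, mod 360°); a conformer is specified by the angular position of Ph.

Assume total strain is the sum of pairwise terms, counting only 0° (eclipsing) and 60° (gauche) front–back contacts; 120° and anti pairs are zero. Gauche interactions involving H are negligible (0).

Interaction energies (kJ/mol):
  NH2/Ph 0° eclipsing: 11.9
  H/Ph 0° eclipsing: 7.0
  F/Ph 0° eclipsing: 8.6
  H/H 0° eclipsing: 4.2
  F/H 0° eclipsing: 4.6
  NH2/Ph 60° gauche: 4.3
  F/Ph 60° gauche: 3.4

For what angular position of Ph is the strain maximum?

Ph at 0° is eclipsed. H at 0° is eclipsed with Ph at 0° (7.0); F at 120° is eclipsed with H at 120° (4.6); H at 240° is eclipsed with H at 240° (4.2). Total 15.8 kJ/mol.
Ph at 60° is staggered. F at 120° is gauche with Ph at 60° (3.4). Total 3.4 kJ/mol.
Ph at 120° is eclipsed. H at 0° is eclipsed with H at 0° (4.2); F at 120° is eclipsed with Ph at 120° (8.6); H at 240° is eclipsed with H at 240° (4.2). Total 17.0 kJ/mol.
Ph at 180° is staggered. F at 120° is gauche with Ph at 180° (3.4). Total 3.4 kJ/mol.
Ph at 240° is eclipsed. H at 0° is eclipsed with H at 0° (4.2); F at 120° is eclipsed with H at 120° (4.6); H at 240° is eclipsed with Ph at 240° (7.0). Total 15.8 kJ/mol.
Ph at 300° (staggered): no non-H gauche contacts → 0.0 kJ/mol.
The maximum (17.0 kJ/mol) occurs with Ph at 120°.

120°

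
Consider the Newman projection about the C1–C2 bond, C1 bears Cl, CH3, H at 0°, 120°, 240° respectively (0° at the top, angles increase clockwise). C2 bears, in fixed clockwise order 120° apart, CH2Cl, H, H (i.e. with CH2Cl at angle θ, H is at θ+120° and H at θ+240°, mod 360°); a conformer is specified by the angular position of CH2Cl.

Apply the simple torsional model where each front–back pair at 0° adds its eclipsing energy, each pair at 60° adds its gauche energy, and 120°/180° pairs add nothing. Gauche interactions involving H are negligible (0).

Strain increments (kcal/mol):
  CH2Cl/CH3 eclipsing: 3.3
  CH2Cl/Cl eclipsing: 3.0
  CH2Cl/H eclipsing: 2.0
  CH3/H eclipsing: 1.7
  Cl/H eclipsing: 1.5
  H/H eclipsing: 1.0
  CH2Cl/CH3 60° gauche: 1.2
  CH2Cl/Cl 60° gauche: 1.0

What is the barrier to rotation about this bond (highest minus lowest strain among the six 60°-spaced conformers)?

CH2Cl at 0° (eclipsed): Cl(0°)/CH2Cl(0°) eclipsed 3.0; CH3(120°)/H(120°) eclipsed 1.7; H(240°)/H(240°) eclipsed 1.0 → 5.7 kcal/mol.
CH2Cl at 60° (staggered): Cl(0°)/CH2Cl(60°) gauche 1.0; CH3(120°)/CH2Cl(60°) gauche 1.2 → 2.2 kcal/mol.
CH2Cl at 120° (eclipsed): Cl(0°)/H(0°) eclipsed 1.5; CH3(120°)/CH2Cl(120°) eclipsed 3.3; H(240°)/H(240°) eclipsed 1.0 → 5.8 kcal/mol.
CH2Cl at 180° (staggered): CH3(120°)/CH2Cl(180°) gauche 1.2 → 1.2 kcal/mol.
CH2Cl at 240° (eclipsed): Cl(0°)/H(0°) eclipsed 1.5; CH3(120°)/H(120°) eclipsed 1.7; H(240°)/CH2Cl(240°) eclipsed 2.0 → 5.2 kcal/mol.
CH2Cl at 300° (staggered): Cl(0°)/CH2Cl(300°) gauche 1.0 → 1.0 kcal/mol.
Max at 120° (5.8 kcal/mol), min at 300° (1.0 kcal/mol); barrier = 4.8 kcal/mol.

4.8 kcal/mol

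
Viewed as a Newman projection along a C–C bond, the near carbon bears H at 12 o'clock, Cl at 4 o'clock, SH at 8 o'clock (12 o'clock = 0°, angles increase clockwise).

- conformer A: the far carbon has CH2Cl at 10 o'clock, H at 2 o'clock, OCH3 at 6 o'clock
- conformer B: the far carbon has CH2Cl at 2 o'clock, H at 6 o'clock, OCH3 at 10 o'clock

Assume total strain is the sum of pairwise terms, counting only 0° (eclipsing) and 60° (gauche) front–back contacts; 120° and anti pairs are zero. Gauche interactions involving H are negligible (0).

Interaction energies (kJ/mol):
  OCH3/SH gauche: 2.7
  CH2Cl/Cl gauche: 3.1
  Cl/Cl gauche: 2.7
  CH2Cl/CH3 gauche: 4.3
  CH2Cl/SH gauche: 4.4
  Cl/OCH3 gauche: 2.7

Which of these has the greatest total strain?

A (staggered): Cl(120°)/OCH3(180°) gauche 2.7; SH(240°)/CH2Cl(300°) gauche 4.4; SH(240°)/OCH3(180°) gauche 2.7 → 9.8 kJ/mol.
B (staggered): Cl(120°)/CH2Cl(60°) gauche 3.1; SH(240°)/OCH3(300°) gauche 2.7 → 5.8 kJ/mol.
A has the highest total (9.8 kJ/mol).

A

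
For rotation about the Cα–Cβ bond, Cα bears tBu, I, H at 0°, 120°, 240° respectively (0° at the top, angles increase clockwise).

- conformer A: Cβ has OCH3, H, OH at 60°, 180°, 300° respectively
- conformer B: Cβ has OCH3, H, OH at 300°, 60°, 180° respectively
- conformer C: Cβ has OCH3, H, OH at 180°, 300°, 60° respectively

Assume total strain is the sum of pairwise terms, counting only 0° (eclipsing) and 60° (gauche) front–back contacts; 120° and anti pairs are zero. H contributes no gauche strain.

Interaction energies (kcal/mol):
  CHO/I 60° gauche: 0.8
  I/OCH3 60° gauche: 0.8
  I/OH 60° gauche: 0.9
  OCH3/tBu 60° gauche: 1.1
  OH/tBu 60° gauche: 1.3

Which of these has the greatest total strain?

A

A (staggered): tBu(0°)/OCH3(60°) gauche 1.1; tBu(0°)/OH(300°) gauche 1.3; I(120°)/OCH3(60°) gauche 0.8 → 3.2 kcal/mol.
B (staggered): tBu(0°)/OCH3(300°) gauche 1.1; I(120°)/OH(180°) gauche 0.9 → 2.0 kcal/mol.
C (staggered): tBu(0°)/OH(60°) gauche 1.3; I(120°)/OCH3(180°) gauche 0.8; I(120°)/OH(60°) gauche 0.9 → 3.0 kcal/mol.
A has the highest total (3.2 kcal/mol).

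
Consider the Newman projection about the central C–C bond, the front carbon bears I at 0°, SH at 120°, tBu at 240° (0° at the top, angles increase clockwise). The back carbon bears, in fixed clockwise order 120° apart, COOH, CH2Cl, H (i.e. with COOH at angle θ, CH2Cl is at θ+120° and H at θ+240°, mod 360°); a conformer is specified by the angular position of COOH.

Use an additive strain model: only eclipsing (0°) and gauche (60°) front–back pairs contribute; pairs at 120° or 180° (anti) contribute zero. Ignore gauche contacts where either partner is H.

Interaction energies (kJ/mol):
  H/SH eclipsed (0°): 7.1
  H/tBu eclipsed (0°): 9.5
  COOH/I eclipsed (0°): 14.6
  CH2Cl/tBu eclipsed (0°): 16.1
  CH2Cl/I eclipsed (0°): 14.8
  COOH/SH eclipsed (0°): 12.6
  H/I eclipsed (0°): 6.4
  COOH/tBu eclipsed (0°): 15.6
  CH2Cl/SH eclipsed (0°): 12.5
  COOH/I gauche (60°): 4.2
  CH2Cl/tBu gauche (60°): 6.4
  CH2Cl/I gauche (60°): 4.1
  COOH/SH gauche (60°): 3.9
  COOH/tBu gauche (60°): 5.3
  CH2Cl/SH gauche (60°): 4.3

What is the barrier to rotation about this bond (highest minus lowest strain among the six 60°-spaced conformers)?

19.6 kJ/mol

COOH at 0° (eclipsed): I(0°)/COOH(0°) eclipsed 14.6; SH(120°)/CH2Cl(120°) eclipsed 12.5; tBu(240°)/H(240°) eclipsed 9.5 → 36.6 kJ/mol.
COOH at 60° (staggered): I(0°)/COOH(60°) gauche 4.2; SH(120°)/COOH(60°) gauche 3.9; SH(120°)/CH2Cl(180°) gauche 4.3; tBu(240°)/CH2Cl(180°) gauche 6.4 → 18.8 kJ/mol.
COOH at 120° (eclipsed): I(0°)/H(0°) eclipsed 6.4; SH(120°)/COOH(120°) eclipsed 12.6; tBu(240°)/CH2Cl(240°) eclipsed 16.1 → 35.1 kJ/mol.
COOH at 180° (staggered): I(0°)/CH2Cl(300°) gauche 4.1; SH(120°)/COOH(180°) gauche 3.9; tBu(240°)/COOH(180°) gauche 5.3; tBu(240°)/CH2Cl(300°) gauche 6.4 → 19.7 kJ/mol.
COOH at 240° (eclipsed): I(0°)/CH2Cl(0°) eclipsed 14.8; SH(120°)/H(120°) eclipsed 7.1; tBu(240°)/COOH(240°) eclipsed 15.6 → 37.5 kJ/mol.
COOH at 300° (staggered): I(0°)/COOH(300°) gauche 4.2; I(0°)/CH2Cl(60°) gauche 4.1; SH(120°)/CH2Cl(60°) gauche 4.3; tBu(240°)/COOH(300°) gauche 5.3 → 17.9 kJ/mol.
Max at 240° (37.5 kJ/mol), min at 300° (17.9 kJ/mol); barrier = 19.6 kJ/mol.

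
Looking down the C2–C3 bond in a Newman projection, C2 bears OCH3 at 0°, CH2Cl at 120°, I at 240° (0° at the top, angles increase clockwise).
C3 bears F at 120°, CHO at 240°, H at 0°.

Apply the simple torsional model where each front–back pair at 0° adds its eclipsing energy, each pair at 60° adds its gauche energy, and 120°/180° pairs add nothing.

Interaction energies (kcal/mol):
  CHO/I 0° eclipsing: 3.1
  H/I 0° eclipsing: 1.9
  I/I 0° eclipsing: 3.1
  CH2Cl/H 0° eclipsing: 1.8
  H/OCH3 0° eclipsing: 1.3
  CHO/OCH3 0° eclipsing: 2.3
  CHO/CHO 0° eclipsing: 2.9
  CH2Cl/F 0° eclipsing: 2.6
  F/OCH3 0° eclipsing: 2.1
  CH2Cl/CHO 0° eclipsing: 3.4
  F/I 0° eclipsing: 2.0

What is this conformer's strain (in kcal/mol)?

7.0 kcal/mol

This conformer (eclipsed): OCH3(0°)/H(0°) eclipsed 1.3; CH2Cl(120°)/F(120°) eclipsed 2.6; I(240°)/CHO(240°) eclipsed 3.1 → 7.0 kcal/mol.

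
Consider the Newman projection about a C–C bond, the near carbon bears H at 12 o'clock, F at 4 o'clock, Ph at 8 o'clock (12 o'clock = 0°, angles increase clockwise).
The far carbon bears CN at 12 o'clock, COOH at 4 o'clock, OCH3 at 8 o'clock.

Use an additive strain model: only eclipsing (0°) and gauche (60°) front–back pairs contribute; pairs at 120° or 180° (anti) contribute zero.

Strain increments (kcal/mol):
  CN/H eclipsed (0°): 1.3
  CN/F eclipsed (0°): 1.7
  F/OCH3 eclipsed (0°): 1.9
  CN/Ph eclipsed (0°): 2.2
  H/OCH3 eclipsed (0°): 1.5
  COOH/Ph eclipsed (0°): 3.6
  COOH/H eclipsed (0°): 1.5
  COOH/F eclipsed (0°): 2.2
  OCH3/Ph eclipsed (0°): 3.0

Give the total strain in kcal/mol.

6.5 kcal/mol

This conformer is eclipsed. H at 0° is eclipsed with CN at 0° (1.3); F at 120° is eclipsed with COOH at 120° (2.2); Ph at 240° is eclipsed with OCH3 at 240° (3.0). Total 6.5 kcal/mol.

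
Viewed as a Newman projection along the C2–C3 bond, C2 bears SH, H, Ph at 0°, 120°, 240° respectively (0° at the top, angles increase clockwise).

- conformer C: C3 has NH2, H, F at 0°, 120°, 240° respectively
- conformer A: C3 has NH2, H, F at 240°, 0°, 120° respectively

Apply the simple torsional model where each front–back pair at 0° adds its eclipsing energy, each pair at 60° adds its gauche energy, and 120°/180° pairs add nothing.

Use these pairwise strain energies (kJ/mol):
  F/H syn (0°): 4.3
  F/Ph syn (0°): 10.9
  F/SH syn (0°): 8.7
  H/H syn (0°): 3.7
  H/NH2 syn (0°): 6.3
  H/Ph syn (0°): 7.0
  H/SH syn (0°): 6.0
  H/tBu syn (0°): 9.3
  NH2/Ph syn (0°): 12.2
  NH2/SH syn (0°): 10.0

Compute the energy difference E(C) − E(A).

+2.1 kJ/mol

C (eclipsed): SH–NH2 eclipsed, H–H eclipsed, Ph–F eclipsed; 10.0 + 3.7 + 10.9 = 24.6 kJ/mol.
A (eclipsed): SH–H eclipsed, H–F eclipsed, Ph–NH2 eclipsed; 6.0 + 4.3 + 12.2 = 22.5 kJ/mol.
E(C) − E(A) = 24.6 − 22.5 = +2.1 kJ/mol.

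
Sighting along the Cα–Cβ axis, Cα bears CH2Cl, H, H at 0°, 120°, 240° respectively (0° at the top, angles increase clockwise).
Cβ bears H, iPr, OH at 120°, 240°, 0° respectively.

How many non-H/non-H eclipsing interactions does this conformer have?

1

Non-H eclipsing pairs: CH2Cl(0°)/OH(0°) — 1 interaction.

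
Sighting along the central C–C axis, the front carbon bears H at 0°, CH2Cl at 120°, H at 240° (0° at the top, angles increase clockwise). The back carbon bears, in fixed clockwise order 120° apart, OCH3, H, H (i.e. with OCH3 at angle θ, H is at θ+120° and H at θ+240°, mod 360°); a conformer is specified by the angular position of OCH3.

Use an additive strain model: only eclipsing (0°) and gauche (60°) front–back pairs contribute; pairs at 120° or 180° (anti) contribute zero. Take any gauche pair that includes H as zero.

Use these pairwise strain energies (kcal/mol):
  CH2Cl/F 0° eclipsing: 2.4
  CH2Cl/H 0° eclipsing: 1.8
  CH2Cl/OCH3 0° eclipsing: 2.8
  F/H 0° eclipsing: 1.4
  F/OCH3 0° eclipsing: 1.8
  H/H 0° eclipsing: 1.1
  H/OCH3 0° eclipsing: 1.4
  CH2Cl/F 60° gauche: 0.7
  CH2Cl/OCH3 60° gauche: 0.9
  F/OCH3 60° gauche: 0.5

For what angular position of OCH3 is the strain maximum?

OCH3 at 0° is eclipsed. H at 0° is eclipsed with OCH3 at 0° (1.4); CH2Cl at 120° is eclipsed with H at 120° (1.8); H at 240° is eclipsed with H at 240° (1.1). Total 4.3 kcal/mol.
OCH3 at 60° is staggered. CH2Cl at 120° is gauche with OCH3 at 60° (0.9). Total 0.9 kcal/mol.
OCH3 at 120° is eclipsed. H at 0° is eclipsed with H at 0° (1.1); CH2Cl at 120° is eclipsed with OCH3 at 120° (2.8); H at 240° is eclipsed with H at 240° (1.1). Total 5.0 kcal/mol.
OCH3 at 180° is staggered. CH2Cl at 120° is gauche with OCH3 at 180° (0.9). Total 0.9 kcal/mol.
OCH3 at 240° is eclipsed. H at 0° is eclipsed with H at 0° (1.1); CH2Cl at 120° is eclipsed with H at 120° (1.8); H at 240° is eclipsed with OCH3 at 240° (1.4). Total 4.3 kcal/mol.
OCH3 at 300° (staggered): no non-H gauche contacts → 0.0 kcal/mol.
The maximum (5.0 kcal/mol) occurs with OCH3 at 120°.

120°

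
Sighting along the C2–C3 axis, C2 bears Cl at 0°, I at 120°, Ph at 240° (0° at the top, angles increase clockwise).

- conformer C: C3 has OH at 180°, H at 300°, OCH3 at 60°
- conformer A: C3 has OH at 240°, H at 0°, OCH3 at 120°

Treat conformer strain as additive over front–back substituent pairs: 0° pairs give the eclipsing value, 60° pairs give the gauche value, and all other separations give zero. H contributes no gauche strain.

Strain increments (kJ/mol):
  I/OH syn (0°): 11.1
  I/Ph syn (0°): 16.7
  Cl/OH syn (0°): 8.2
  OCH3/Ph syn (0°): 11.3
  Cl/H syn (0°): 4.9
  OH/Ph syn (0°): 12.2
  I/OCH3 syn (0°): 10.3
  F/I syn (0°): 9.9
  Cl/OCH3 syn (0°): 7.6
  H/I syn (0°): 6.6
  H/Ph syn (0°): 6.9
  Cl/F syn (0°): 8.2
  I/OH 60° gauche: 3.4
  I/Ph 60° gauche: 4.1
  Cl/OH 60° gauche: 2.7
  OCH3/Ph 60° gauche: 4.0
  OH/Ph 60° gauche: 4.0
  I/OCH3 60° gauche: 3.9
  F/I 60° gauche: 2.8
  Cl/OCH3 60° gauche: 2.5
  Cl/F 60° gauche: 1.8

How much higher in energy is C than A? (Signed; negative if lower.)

-13.6 kJ/mol

C (staggered): Cl(0°)/OCH3(60°) gauche 2.5; I(120°)/OH(180°) gauche 3.4; I(120°)/OCH3(60°) gauche 3.9; Ph(240°)/OH(180°) gauche 4.0 → 13.8 kJ/mol.
A (eclipsed): Cl(0°)/H(0°) eclipsed 4.9; I(120°)/OCH3(120°) eclipsed 10.3; Ph(240°)/OH(240°) eclipsed 12.2 → 27.4 kJ/mol.
E(C) − E(A) = 13.8 − 27.4 = -13.6 kJ/mol.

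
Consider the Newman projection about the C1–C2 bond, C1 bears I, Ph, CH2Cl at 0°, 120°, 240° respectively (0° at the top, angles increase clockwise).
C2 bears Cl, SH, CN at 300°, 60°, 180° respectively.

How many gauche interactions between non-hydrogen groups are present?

Non-H gauche pairs: I(0°)/Cl(300°); I(0°)/SH(60°); Ph(120°)/SH(60°); Ph(120°)/CN(180°); CH2Cl(240°)/Cl(300°); CH2Cl(240°)/CN(180°) — 6 interactions.

6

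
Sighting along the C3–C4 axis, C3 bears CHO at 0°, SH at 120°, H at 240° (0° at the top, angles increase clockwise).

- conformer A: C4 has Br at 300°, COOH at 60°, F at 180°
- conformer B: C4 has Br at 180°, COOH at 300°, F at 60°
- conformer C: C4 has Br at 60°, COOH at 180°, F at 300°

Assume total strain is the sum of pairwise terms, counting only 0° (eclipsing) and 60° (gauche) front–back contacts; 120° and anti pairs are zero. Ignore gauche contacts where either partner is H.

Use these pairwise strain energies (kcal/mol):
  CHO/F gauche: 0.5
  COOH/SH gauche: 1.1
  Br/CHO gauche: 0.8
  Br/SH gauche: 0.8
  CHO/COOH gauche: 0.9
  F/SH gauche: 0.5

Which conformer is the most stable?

A (staggered): CHO–Br gauche, CHO–COOH gauche, SH–COOH gauche, SH–F gauche; 0.8 + 0.9 + 1.1 + 0.5 = 3.3 kcal/mol.
B (staggered): CHO–COOH gauche, CHO–F gauche, SH–Br gauche, SH–F gauche; 0.9 + 0.5 + 0.8 + 0.5 = 2.7 kcal/mol.
C (staggered): CHO–Br gauche, CHO–F gauche, SH–Br gauche, SH–COOH gauche; 0.8 + 0.5 + 0.8 + 1.1 = 3.2 kcal/mol.
B has the lowest total (2.7 kcal/mol).

B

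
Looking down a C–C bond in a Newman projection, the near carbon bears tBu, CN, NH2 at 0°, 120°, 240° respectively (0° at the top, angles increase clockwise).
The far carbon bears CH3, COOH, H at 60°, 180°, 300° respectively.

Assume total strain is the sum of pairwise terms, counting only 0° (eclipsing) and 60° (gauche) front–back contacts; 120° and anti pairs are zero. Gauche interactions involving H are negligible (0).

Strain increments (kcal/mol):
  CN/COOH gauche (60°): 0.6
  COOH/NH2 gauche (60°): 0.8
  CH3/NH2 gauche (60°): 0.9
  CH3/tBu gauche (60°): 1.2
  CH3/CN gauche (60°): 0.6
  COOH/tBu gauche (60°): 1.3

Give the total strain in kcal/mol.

This conformer (staggered): tBu–CH3 gauche, CN–CH3 gauche, CN–COOH gauche, NH2–COOH gauche; 1.2 + 0.6 + 0.6 + 0.8 = 3.2 kcal/mol.

3.2 kcal/mol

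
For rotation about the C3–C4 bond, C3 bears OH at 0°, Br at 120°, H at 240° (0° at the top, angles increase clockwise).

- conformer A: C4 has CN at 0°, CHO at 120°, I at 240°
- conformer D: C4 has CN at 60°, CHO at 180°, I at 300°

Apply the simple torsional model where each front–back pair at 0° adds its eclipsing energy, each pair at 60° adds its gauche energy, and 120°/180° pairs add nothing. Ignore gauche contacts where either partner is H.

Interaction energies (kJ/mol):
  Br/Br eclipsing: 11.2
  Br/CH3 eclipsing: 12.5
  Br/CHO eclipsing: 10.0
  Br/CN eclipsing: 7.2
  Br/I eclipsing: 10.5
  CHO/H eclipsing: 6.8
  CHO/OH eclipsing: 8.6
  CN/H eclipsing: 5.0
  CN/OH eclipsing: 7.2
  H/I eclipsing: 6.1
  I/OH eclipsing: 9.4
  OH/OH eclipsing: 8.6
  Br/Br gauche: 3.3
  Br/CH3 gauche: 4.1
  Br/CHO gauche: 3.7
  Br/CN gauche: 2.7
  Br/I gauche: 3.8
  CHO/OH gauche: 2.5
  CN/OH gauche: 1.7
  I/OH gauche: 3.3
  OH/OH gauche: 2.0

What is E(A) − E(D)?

A (eclipsed): OH(0°)/CN(0°) eclipsed 7.2; Br(120°)/CHO(120°) eclipsed 10.0; H(240°)/I(240°) eclipsed 6.1 → 23.3 kJ/mol.
D (staggered): OH(0°)/CN(60°) gauche 1.7; OH(0°)/I(300°) gauche 3.3; Br(120°)/CN(60°) gauche 2.7; Br(120°)/CHO(180°) gauche 3.7 → 11.4 kJ/mol.
E(A) − E(D) = 23.3 − 11.4 = +11.9 kJ/mol.

+11.9 kJ/mol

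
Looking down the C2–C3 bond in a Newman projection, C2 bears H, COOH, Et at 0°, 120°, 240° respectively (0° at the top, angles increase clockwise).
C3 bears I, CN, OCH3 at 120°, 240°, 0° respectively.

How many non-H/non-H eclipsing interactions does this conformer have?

2

Non-H eclipsing pairs: COOH(120°)/I(120°); Et(240°)/CN(240°) — 2 interactions.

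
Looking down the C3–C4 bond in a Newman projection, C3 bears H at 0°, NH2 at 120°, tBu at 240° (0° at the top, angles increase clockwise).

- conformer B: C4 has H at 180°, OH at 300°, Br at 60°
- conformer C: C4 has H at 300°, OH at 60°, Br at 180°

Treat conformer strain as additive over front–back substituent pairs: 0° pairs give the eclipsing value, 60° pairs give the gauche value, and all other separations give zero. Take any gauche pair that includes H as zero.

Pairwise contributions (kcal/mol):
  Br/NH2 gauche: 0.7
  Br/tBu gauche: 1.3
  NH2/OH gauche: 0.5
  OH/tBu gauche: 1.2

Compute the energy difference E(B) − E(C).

-0.6 kcal/mol

B is staggered. NH2 at 120° is gauche with Br at 60° (0.7); tBu at 240° is gauche with OH at 300° (1.2). Total 1.9 kcal/mol.
C is staggered. NH2 at 120° is gauche with OH at 60° (0.5); NH2 at 120° is gauche with Br at 180° (0.7); tBu at 240° is gauche with Br at 180° (1.3). Total 2.5 kcal/mol.
E(B) − E(C) = 1.9 − 2.5 = -0.6 kcal/mol.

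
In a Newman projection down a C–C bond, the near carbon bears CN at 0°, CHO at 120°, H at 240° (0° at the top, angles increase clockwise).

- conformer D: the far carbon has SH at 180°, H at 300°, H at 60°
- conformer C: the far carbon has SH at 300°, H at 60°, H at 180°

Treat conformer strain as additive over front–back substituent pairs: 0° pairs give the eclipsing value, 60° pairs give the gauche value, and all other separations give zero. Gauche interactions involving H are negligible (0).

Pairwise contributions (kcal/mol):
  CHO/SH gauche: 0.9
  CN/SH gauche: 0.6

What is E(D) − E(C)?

D (staggered): CHO(120°)/SH(180°) gauche 0.9 → 0.9 kcal/mol.
C (staggered): CN(0°)/SH(300°) gauche 0.6 → 0.6 kcal/mol.
E(D) − E(C) = 0.9 − 0.6 = +0.3 kcal/mol.

+0.3 kcal/mol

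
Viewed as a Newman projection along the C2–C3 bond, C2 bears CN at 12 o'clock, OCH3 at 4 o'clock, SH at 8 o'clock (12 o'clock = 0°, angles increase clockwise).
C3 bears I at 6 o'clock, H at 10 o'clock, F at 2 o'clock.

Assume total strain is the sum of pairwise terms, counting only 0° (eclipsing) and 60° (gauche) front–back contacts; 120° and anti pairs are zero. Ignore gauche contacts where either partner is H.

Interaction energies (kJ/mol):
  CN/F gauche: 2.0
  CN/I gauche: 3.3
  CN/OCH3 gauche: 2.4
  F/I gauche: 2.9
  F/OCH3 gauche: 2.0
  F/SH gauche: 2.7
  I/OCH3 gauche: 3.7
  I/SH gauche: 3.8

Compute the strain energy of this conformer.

11.5 kJ/mol

This conformer (staggered): CN(0°)/F(60°) gauche 2.0; OCH3(120°)/I(180°) gauche 3.7; OCH3(120°)/F(60°) gauche 2.0; SH(240°)/I(180°) gauche 3.8 → 11.5 kJ/mol.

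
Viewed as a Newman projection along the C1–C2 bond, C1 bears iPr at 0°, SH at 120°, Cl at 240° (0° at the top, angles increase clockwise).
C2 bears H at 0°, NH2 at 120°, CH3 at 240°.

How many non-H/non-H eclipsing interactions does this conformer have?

Non-H eclipsing pairs: SH(120°)/NH2(120°); Cl(240°)/CH3(240°) — 2 interactions.

2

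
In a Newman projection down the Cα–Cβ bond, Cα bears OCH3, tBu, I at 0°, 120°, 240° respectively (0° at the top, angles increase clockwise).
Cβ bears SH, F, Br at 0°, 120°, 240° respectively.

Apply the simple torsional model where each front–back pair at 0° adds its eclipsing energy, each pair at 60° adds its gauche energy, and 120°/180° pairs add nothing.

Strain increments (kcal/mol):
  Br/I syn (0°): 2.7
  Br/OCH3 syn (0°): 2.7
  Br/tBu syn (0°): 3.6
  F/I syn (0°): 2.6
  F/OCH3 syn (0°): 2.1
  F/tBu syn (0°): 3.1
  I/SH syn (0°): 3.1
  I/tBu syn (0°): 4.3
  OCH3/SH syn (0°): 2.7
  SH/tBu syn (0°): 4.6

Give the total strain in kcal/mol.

8.5 kcal/mol

This conformer (eclipsed): OCH3–SH eclipsed, tBu–F eclipsed, I–Br eclipsed; 2.7 + 3.1 + 2.7 = 8.5 kcal/mol.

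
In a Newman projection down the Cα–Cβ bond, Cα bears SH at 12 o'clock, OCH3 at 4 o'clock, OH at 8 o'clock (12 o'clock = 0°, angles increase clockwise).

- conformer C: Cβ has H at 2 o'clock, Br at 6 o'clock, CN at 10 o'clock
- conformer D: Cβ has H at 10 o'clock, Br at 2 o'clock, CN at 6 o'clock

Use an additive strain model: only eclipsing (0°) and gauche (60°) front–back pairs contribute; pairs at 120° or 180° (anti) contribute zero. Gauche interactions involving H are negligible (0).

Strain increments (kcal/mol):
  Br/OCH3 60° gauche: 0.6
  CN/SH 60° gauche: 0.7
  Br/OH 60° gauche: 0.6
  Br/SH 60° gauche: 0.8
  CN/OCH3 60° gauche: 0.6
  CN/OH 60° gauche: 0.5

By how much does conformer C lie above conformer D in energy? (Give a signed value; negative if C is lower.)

C is staggered. SH at 0° is gauche with CN at 300° (0.7); OCH3 at 120° is gauche with Br at 180° (0.6); OH at 240° is gauche with Br at 180° (0.6); OH at 240° is gauche with CN at 300° (0.5). Total 2.4 kcal/mol.
D is staggered. SH at 0° is gauche with Br at 60° (0.8); OCH3 at 120° is gauche with Br at 60° (0.6); OCH3 at 120° is gauche with CN at 180° (0.6); OH at 240° is gauche with CN at 180° (0.5). Total 2.5 kcal/mol.
E(C) − E(D) = 2.4 − 2.5 = -0.1 kcal/mol.

-0.1 kcal/mol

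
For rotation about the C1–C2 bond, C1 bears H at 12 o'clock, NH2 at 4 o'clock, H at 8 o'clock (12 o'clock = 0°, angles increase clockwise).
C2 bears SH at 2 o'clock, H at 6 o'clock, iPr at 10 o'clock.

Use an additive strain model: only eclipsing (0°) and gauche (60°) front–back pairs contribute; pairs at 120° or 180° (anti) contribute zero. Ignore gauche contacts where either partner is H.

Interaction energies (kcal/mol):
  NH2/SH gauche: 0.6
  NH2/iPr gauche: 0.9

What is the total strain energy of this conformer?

This conformer is staggered. NH2 at 120° is gauche with SH at 60° (0.6). Total 0.6 kcal/mol.

0.6 kcal/mol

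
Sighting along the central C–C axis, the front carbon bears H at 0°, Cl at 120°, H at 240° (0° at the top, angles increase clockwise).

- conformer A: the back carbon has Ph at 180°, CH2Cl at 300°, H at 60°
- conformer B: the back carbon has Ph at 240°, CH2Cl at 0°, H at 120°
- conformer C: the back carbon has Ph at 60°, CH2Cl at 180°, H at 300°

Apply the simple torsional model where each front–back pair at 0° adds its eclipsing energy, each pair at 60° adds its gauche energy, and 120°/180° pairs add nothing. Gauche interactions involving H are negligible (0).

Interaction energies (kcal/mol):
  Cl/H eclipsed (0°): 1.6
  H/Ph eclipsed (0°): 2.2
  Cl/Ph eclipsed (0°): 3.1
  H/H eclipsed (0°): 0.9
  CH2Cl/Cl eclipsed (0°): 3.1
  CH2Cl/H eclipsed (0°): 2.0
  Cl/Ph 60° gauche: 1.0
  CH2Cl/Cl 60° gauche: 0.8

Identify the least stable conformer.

A (staggered): Cl(120°)/Ph(180°) gauche 1.0 → 1.0 kcal/mol.
B (eclipsed): H(0°)/CH2Cl(0°) eclipsed 2.0; Cl(120°)/H(120°) eclipsed 1.6; H(240°)/Ph(240°) eclipsed 2.2 → 5.8 kcal/mol.
C (staggered): Cl(120°)/Ph(60°) gauche 1.0; Cl(120°)/CH2Cl(180°) gauche 0.8 → 1.8 kcal/mol.
B has the highest total (5.8 kcal/mol).

B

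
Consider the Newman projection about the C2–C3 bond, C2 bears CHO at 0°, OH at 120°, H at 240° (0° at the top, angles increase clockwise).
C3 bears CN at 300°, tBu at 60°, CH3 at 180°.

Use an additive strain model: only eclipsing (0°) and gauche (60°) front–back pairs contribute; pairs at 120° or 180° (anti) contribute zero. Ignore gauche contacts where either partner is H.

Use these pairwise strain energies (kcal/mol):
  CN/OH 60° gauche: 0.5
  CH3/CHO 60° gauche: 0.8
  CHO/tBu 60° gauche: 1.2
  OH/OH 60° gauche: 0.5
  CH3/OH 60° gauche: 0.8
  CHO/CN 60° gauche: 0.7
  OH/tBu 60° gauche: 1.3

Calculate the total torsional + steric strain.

This conformer (staggered): CHO–CN gauche, CHO–tBu gauche, OH–tBu gauche, OH–CH3 gauche; 0.7 + 1.2 + 1.3 + 0.8 = 4.0 kcal/mol.

4.0 kcal/mol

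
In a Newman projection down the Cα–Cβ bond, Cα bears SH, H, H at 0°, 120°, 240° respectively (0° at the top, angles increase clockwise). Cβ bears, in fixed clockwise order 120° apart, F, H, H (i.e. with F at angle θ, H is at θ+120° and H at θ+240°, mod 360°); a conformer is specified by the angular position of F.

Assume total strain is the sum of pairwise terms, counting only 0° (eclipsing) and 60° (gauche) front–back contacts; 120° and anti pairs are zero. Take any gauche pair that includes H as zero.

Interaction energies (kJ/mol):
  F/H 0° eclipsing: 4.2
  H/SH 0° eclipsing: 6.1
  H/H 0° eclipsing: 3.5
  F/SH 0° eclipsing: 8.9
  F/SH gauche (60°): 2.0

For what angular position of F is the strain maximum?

0°

F at 0° (eclipsed): SH–F eclipsed, H–H eclipsed, H–H eclipsed; 8.9 + 3.5 + 3.5 = 15.9 kJ/mol.
F at 60° (staggered): SH–F gauche; 2.0 = 2.0 kJ/mol.
F at 120° (eclipsed): SH–H eclipsed, H–F eclipsed, H–H eclipsed; 6.1 + 4.2 + 3.5 = 13.8 kJ/mol.
F at 180° (staggered): no non-H gauche contacts → 0.0 kJ/mol.
F at 240° (eclipsed): SH–H eclipsed, H–H eclipsed, H–F eclipsed; 6.1 + 3.5 + 4.2 = 13.8 kJ/mol.
F at 300° (staggered): SH–F gauche; 2.0 = 2.0 kJ/mol.
The maximum (15.9 kJ/mol) occurs with F at 0°.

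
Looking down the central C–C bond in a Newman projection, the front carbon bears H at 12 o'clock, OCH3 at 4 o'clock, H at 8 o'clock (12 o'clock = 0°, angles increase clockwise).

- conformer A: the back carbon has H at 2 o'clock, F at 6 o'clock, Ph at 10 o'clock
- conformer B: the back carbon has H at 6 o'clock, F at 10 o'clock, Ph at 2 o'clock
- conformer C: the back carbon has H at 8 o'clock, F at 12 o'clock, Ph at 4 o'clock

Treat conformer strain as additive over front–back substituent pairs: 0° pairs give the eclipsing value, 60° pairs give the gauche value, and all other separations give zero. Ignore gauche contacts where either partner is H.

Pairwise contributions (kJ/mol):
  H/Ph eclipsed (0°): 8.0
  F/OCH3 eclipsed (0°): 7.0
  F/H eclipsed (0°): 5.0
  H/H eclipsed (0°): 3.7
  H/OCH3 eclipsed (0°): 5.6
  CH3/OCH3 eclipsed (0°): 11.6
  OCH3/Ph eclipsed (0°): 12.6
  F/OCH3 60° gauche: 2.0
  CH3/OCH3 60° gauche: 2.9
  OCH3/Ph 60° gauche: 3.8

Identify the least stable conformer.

C

A (staggered): OCH3–F gauche; 2.0 = 2.0 kJ/mol.
B (staggered): OCH3–Ph gauche; 3.8 = 3.8 kJ/mol.
C (eclipsed): H–F eclipsed, OCH3–Ph eclipsed, H–H eclipsed; 5.0 + 12.6 + 3.7 = 21.3 kJ/mol.
C has the highest total (21.3 kJ/mol).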